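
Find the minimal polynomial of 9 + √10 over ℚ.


Let α = 9 + √10. Then α - 9 = √10, so (α - 9)² = 10, giving α² - 18α + 71 = 0. Degree 2 and α ∉ ℚ, so this is the minimal polynomial.

Minimal polynomial: x² - 18x + 71


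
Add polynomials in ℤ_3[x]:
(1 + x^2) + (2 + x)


Add coefficients mod 3:
x^0: 1 + 2 = 0 (mod 3)
x^1: 0 + 1 = 1 (mod 3)
x^2: 1 + 0 = 1 (mod 3)
Result: x + x^2

f + g = x + x^2


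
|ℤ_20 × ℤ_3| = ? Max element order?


|ℤ_20 × ℤ_3| = 20 × 3 = 60
Max element order = lcm(20,3) = 60
Cyclic? Yes (gcd=1)

|ℤ_20×ℤ_3| = 60, max element order = 60


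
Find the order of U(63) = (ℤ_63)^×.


U(n) is the group of units mod n; |U(n)| = φ(n)
|U(63)| = φ(63) = 36

|U(63) = (ℤ_63)^×| = 36


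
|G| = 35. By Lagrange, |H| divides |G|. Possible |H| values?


Lagrange's theorem: |H| divides |G|
|G| = 35
Divisors of 35: 1, 5, 7, 35

Possible subgroup orders: {1, 5, 7, 35}


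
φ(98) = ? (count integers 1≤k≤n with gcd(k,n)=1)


Factor n: 98 = 2 × 7^2
φ(n) = n · ∏(1 - 1/p) over distinct primes p | n
φ(98) = 98 · (1 - 1/2) · (1 - 1/7) = 42

φ(98) = 42


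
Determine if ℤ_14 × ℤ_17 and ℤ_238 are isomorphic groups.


Comparing ℤ_14 × ℤ_17 and ℤ_238:
gcd(14,17) = 1, so ℤ_14 × ℤ_17 ≅ ℤ_238 (CRT)

Yes, ℤ_14 × ℤ_17 ≅ ℤ_238


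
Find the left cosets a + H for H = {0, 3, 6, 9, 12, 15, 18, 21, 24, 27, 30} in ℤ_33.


H = {0, 3, 6, 9, 12, 15, 18, 21, 24, 27, 30}, |H| = 11
Number of cosets = |G|/|H| = 33/11 = 3
0 + H = {0, 3, 6, 9, 12, 15, 18, 21, 24, 27, 30}
1 + H = {1, 4, 7, 10, 13, 16, 19, 22, 25, 28, 31}
2 + H = {2, 5, 8, 11, 14, 17, 20, 23, 26, 29, 32}

Cosets: 0+H={0,3,6,9,12,15,18,21,24,27,30}; 1+H={1,4,7,10,13,16,19,22,25,28,31}; 2+H={2,5,8,11,14,17,20,23,26,29,32}


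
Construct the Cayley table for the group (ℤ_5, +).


Elements: {0, 1, 2, 3, 4}
Operation: addition mod 5
Entry (a, b) = (a + b) mod 5

Cayley table:
  | 0 | 1 | 2 | 3 | 4
0 | 0 | 1 | 2 | 3 | 4
1 | 1 | 2 | 3 | 4 | 0
2 | 2 | 3 | 4 | 0 | 1
3 | 3 | 4 | 0 | 1 | 2
4 | 4 | 0 | 1 | 2 | 3


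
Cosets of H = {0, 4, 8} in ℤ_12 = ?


H = {0, 4, 8}, |H| = 3
Number of cosets = |G|/|H| = 12/3 = 4
0 + H = {0, 4, 8}
1 + H = {1, 5, 9}
2 + H = {2, 6, 10}
3 + H = {3, 7, 11}

Cosets: 0+H={0,4,8}; 1+H={1,5,9}; 2+H={2,6,10}; 3+H={3,7,11}


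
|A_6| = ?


|A_n| = n!/2 (even permutations)
|A_6| = 6!/2 = 720/2 = 360

|A_6| = 360


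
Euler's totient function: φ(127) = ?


Factor n: 127 = 127
φ(n) = n · ∏(1 - 1/p) over distinct primes p | n
φ(127) = 127 · (1 - 1/127) = 126

φ(127) = 126


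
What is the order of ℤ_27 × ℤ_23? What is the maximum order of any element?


|ℤ_27 × ℤ_23| = 27 × 23 = 621
Max element order = lcm(27,23) = 621
Cyclic? Yes (gcd=1)

|ℤ_27×ℤ_23| = 621, max element order = 621


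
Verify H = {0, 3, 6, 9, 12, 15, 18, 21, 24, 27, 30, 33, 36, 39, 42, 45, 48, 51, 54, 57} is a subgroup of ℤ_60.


Subgroup test for H = {0, 3, 6, 9, 12, 15, 18, 21, 24, 27, 30, 33, 36, 39, 42, 45, 48, 51, 54, 57} in (ℤ_60, +):
(1) 0 ∈ H? Yes
(2) Closure: for all a,b ∈ H, (a+b) mod 60 ∈ H? Yes
(3) Inverses: for all a ∈ H, -a mod 60 ∈ H? Yes

Yes, H is a subgroup of ℤ_60


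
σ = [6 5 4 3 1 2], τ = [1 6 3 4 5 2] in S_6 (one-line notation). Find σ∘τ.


σ∘τ: apply τ first, then σ
1 →τ 1 →σ 6
2 →τ 6 →σ 2
3 →τ 3 →σ 4
4 →τ 4 →σ 3
5 →τ 5 →σ 1
6 →τ 2 →σ 5

σ∘τ = [6 2 4 3 1 5]


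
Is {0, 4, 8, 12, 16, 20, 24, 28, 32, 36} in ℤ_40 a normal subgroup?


H = {0, 4, 8, 12, 16, 20, 24, 28, 32, 36} in ℤ_40
ℤ_40 is abelian; every subgroup of an abelian group is normal

Yes, normal subgroup


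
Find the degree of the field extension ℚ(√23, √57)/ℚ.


[ℚ(√23,√57):ℚ] = [ℚ(√23,√57):ℚ(√23)]·[ℚ(√23):ℚ] = 2·2 = 4

[ℚ(√23, √57)/ℚ] = 4


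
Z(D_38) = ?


Z(G) = {g ∈ G | gx = xg for all x ∈ G}
For even n, Z(D_n) = {e, r^(n/2)}: the 180° rotation r^19 commutes with every reflection and rotation

Z(D_38) = {e, r^19}


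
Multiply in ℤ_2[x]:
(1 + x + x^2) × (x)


Expand and collect like terms; reduce coefficients mod 2:
x^0: 1·0 = 0 ≡ 0 (mod 2)
x^1: 1·1 + 1·0 = 1 ≡ 1 (mod 2)
x^2: 1·1 + 1·0 = 1 ≡ 1 (mod 2)
x^3: 1·1 = 1 ≡ 1 (mod 2)
Result: x + x^2 + x^3

f · g = x + x^2 + x^3


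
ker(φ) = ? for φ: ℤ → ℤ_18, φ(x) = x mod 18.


Kernel = preimage of identity
ker(φ) = {x ∈ ℤ : x ≡ 0 (mod 18)} = 18ℤ = {0, ±18, ±36, ...}

ker(φ) = 18ℤ


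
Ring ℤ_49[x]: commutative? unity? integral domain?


ℤ_49 has zero divisors (7·7 ≡ 0), and these lift to constant zero divisors in ℤ_49[x]; so not an integral domain
Commutative: Yes
Integral domain: No
Has unity: Yes

ℤ_49[x]: Commutative=Yes, Unity=Yes


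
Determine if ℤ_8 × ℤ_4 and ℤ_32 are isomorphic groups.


Comparing ℤ_8 × ℤ_4 and ℤ_32:
gcd(8,4) = 4 ≠ 1. Max element order in ℤ_8×ℤ_4 is lcm(8,4) = 8 < 32, so it has no element of order 32

No, ℤ_8 × ℤ_4 ≇ ℤ_32


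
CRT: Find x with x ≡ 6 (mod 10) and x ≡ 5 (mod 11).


m₁ = 10, m₂ = 11, gcd = 1, so CRT applies. M = m₁·m₂ = 110
Let M₁ = M/m₁ = 11, M₂ = M/m₂ = 10
Find y₁ ≡ M₁⁻¹ (mod m₁): 11⁻¹ ≡ 1 (mod 10)
Find y₂ ≡ M₂⁻¹ (mod m₂): 10⁻¹ ≡ 10 (mod 11)
x = a₁·M₁·y₁ + a₂·M₂·y₂ = 6·11·1 + 5·10·10 = 566
Reduce mod 110: x ≡ 16
Check: 16 mod 10 = 6 ✓, 16 mod 11 = 5 ✓

x ≡ 16 (mod 110)


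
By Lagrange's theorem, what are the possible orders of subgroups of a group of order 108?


Lagrange's theorem: |H| divides |G|
|G| = 108
Divisors of 108: 1, 2, 3, 4, 6, 9, 12, 18, 27, 36, 54, 108

Possible subgroup orders: {1, 2, 3, 4, 6, 9, 12, 18, 27, 36, 54, 108}


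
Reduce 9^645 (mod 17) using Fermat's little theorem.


Fermat's little theorem: if p is prime and gcd(a,p)=1, then a^(p-1) ≡ 1 (mod p)
p = 17 is prime, gcd(9,17) = 1
Reduce exponent: 645 mod 16 = 5
So 9^645 ≡ 9^5 (mod 17)
9^5 mod 17 = 8

9^645 ≡ 8 (mod 17)


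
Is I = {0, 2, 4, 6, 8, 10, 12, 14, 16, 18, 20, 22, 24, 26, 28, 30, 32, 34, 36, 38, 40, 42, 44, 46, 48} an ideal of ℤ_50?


Check ideal conditions for I = {0, 2, 4, 6, 8, 10, 12, 14, 16, 18, 20, 22, 24, 26, 28, 30, 32, 34, 36, 38, 40, 42, 44, 46, 48} in ℤ_50:
(1) I is an additive subgroup? Yes
(2) For r ∈ ℤ_50 and a ∈ I: r·a ∈ I? Yes

Yes, I is an ideal of ℤ_50


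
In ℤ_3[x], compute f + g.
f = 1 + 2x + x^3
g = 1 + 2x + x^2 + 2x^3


Add coefficients mod 3:
x^0: 1 + 1 = 2 (mod 3)
x^1: 2 + 2 = 1 (mod 3)
x^2: 0 + 1 = 1 (mod 3)
x^3: 1 + 2 = 0 (mod 3)
Result: 2 + x + x^2

f + g = 2 + x + x^2


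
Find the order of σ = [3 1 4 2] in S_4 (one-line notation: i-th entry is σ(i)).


Cycle decomposition: (1 3 4 2)
Cycle lengths: 4
Order = lcm(4) = 4

ord(σ) = 4


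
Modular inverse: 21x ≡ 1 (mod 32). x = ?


Use the extended Euclidean algorithm to write 1 = 21·s + 32·t; then s mod 32 is the inverse.
Euclidean algorithm:
  21 = 0·32 + 21
  32 = 1·21 + 11
  21 = 1·11 + 10
  11 = 1·10 + 1
  10 = 10·1 + 0
gcd(21,32) = 1
Back-substitution gives: 21·(-3) + 32·(2) = 1
So 21⁻¹ ≡ -3 ≡ 29 (mod 32)
Check: 21 × 29 = 609 ≡ 1 (mod 32) ✓

21⁻¹ ≡ 29 (mod 32)


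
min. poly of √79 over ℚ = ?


√79 satisfies x² - 79 = 0, irreducible over ℚ since 79 is squarefree

Minimal polynomial: x² - 79


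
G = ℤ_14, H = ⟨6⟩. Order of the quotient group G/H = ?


|⟨6⟩| = n / gcd(6, 14) = 14 / 2 = 7
H is normal (ℤ_14 is abelian).
|G/H| = |G| / |H| = 14 / 7 = 2

|G/H| = 2


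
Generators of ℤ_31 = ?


g generates ℤ_n iff gcd(g,n) = 1
Prime factors of 31: 31
Generators are g ∈ {1,...,30} not divisible by any of these primes.
Generators: {1, 2, 3, 4, 5, 6, 7, 8, 9, 10, 11, 12, 13, 14, 15, 16, 17, 18, 19, 20, 21, 22, 23, 24, 25, 26, 27, 28, 29, 30}
Number of generators = φ(31) = 30

Generators of ℤ_31 = {1, 2, 3, 4, 5, 6, 7, 8, 9, 10, 11, 12, 13, 14, 15, 16, 17, 18, 19, 20, 21, 22, 23, 24, 25, 26, 27, 28, 29, 30}


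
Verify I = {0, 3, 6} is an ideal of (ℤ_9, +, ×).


Check ideal conditions for I = {0, 3, 6} in ℤ_9:
(1) I is an additive subgroup? Yes
(2) For r ∈ ℤ_9 and a ∈ I: r·a ∈ I? Yes

Yes, I is an ideal of ℤ_9


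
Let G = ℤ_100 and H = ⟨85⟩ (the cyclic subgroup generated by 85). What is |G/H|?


|⟨85⟩| = n / gcd(85, 100) = 100 / 5 = 20
H is normal (ℤ_100 is abelian).
|G/H| = |G| / |H| = 100 / 20 = 5

|G/H| = 5


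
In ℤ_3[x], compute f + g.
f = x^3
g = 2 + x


Add coefficients mod 3:
x^0: 0 + 2 = 2 (mod 3)
x^1: 0 + 1 = 1 (mod 3)
x^2: 0 + 0 = 0 (mod 3)
x^3: 1 + 0 = 1 (mod 3)
Result: 2 + x + x^3

f + g = 2 + x + x^3


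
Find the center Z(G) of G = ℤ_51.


Z(G) = {g ∈ G | gx = xg for all x ∈ G}
ℤ_51 is abelian, so Z(G) = G

Z(ℤ_51) = ℤ_51


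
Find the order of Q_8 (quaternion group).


Q_8 = {±1, ±i, ±j, ±k}
|Q_8| = 8

|Q_8 (quaternion group)| = 8


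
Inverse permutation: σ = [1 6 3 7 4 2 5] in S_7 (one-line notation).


To find σ⁻¹, swap domain and range:
σ(1) = 1 → σ⁻¹(1) = 1
σ(2) = 6 → σ⁻¹(6) = 2
σ(3) = 3 → σ⁻¹(3) = 3
σ(4) = 7 → σ⁻¹(7) = 4
σ(5) = 4 → σ⁻¹(4) = 5
σ(6) = 2 → σ⁻¹(2) = 6
σ(7) = 5 → σ⁻¹(5) = 7

σ⁻¹ = [1 6 3 5 7 2 4]


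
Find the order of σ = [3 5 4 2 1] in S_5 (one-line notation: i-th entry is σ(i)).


Cycle decomposition: (1 3 4 2 5)
Cycle lengths: 5
Order = lcm(5) = 5

ord(σ) = 5


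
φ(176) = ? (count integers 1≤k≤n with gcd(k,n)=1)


Factor n: 176 = 2^4 × 11
φ(n) = n · ∏(1 - 1/p) over distinct primes p | n
φ(176) = 176 · (1 - 1/2) · (1 - 1/11) = 80

φ(176) = 80


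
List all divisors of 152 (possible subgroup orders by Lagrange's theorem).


Lagrange's theorem: |H| divides |G|
|G| = 152
Divisors of 152: 1, 2, 4, 8, 19, 38, 76, 152

Possible subgroup orders: {1, 2, 4, 8, 19, 38, 76, 152}


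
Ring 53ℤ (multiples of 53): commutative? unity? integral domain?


53ℤ is a commutative ring under +,× but has no multiplicative identity (1 ∉ 53ℤ); it has no zero divisors, but without unity it is not an integral domain
Commutative: Yes
Integral domain: No
Has unity: No

53ℤ (multiples of 53): Commutative=Yes, Unity=No


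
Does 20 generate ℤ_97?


g generates ℤ_n iff gcd(g, n) = 1
gcd(20, 97) = 1
Since gcd = 1, 20 is a generator.

Yes, 20 generates ℤ_97


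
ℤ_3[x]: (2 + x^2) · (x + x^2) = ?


Expand and collect like terms; reduce coefficients mod 3:
x^0: 2·0 = 0 ≡ 0 (mod 3)
x^1: 2·1 + 0·0 = 2 ≡ 2 (mod 3)
x^2: 2·1 + 0·1 + 1·0 = 2 ≡ 2 (mod 3)
x^3: 0·1 + 1·1 = 1 ≡ 1 (mod 3)
x^4: 1·1 = 1 ≡ 1 (mod 3)
Result: 2x + 2x^2 + x^3 + x^4

f · g = 2x + 2x^2 + x^3 + x^4


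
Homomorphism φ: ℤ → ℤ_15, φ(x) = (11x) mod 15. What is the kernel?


Kernel = preimage of identity
ker(φ) = {x ∈ ℤ : 11x ≡ 0 (mod 15)}. gcd(11,15) = 1, so 11x ≡ 0 (mod 15) ⟺ x ≡ 0 (mod 15/1 = 15). Hence ker(φ) = 15ℤ

ker(φ) = 15ℤ


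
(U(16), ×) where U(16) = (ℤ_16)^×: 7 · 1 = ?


Operation: multiplication mod 16
7 · 1 = (a × b) mod 16 with a = 7, b = 1

7 · 1 = 7


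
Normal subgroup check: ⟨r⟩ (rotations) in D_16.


H = ⟨r⟩ (rotations) in D_16
The rotation subgroup ⟨r⟩ has index 2 in D_16, so it is normal

Yes, normal subgroup


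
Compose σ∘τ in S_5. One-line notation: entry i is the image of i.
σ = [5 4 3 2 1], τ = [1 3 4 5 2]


σ∘τ: apply τ first, then σ
1 →τ 1 →σ 5
2 →τ 3 →σ 3
3 →τ 4 →σ 2
4 →τ 5 →σ 1
5 →τ 2 →σ 4

σ∘τ = [5 3 2 1 4]


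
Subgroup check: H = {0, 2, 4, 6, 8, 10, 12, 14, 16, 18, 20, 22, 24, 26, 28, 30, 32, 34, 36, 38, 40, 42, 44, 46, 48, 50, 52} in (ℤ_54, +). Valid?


Subgroup test for H = {0, 2, 4, 6, 8, 10, 12, 14, 16, 18, 20, 22, 24, 26, 28, 30, 32, 34, 36, 38, 40, 42, 44, 46, 48, 50, 52} in (ℤ_54, +):
(1) 0 ∈ H? Yes
(2) Closure: for all a,b ∈ H, (a+b) mod 54 ∈ H? Yes
(3) Inverses: for all a ∈ H, -a mod 54 ∈ H? Yes

Yes, H is a subgroup of ℤ_54


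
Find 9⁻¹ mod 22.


Use the extended Euclidean algorithm to write 1 = 9·s + 22·t; then s mod 22 is the inverse.
Euclidean algorithm:
  9 = 0·22 + 9
  22 = 2·9 + 4
  9 = 2·4 + 1
  4 = 4·1 + 0
gcd(9,22) = 1
Back-substitution gives: 9·(5) + 22·(-2) = 1
So 9⁻¹ ≡ 5 ≡ 5 (mod 22)
Check: 9 × 5 = 45 ≡ 1 (mod 22) ✓

9⁻¹ ≡ 5 (mod 22)


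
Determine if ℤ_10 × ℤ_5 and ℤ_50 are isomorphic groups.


Comparing ℤ_10 × ℤ_5 and ℤ_50:
gcd(10,5) = 5 ≠ 1. Max element order in ℤ_10×ℤ_5 is lcm(10,5) = 10 < 50, so it has no element of order 50

No, ℤ_10 × ℤ_5 ≇ ℤ_50


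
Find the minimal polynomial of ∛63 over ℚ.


∛63 satisfies x³ - 63 = 0, irreducible over ℚ (no rational root; 63 is not a perfect cube)

Minimal polynomial: x³ - 63


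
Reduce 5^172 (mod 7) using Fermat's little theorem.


Fermat's little theorem: if p is prime and gcd(a,p)=1, then a^(p-1) ≡ 1 (mod p)
p = 7 is prime, gcd(5,7) = 1
Reduce exponent: 172 mod 6 = 4
So 5^172 ≡ 5^4 (mod 7)
5^4 mod 7 = 2

5^172 ≡ 2 (mod 7)


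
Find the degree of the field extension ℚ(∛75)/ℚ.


∛75 has minimal polynomial x³ - 75 (irreducible over ℚ since 75 is not a perfect cube)

[ℚ(∛75)/ℚ] = 3


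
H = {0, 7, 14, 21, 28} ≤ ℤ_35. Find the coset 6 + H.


6 + H = {6 + h (mod 35) : h ∈ H}
6+0=6, 6+7=13, 6+14=20, 6+21=27, 6+28=34

6 + H = {6, 13, 20, 27, 34}


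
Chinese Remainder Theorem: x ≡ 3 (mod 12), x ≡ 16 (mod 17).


m₁ = 12, m₂ = 17, gcd = 1, so CRT applies. M = m₁·m₂ = 204
Let M₁ = M/m₁ = 17, M₂ = M/m₂ = 12
Find y₁ ≡ M₁⁻¹ (mod m₁): 17⁻¹ ≡ 5 (mod 12)
Find y₂ ≡ M₂⁻¹ (mod m₂): 12⁻¹ ≡ 10 (mod 17)
x = a₁·M₁·y₁ + a₂·M₂·y₂ = 3·17·5 + 16·12·10 = 2175
Reduce mod 204: x ≡ 135
Check: 135 mod 12 = 3 ✓, 135 mod 17 = 16 ✓

x ≡ 135 (mod 204)


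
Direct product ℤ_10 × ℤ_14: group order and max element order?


|ℤ_10 × ℤ_14| = 10 × 14 = 140
Max element order = lcm(10,14) = 70
Cyclic? No (gcd=2)

|ℤ_10×ℤ_14| = 140, max element order = 70


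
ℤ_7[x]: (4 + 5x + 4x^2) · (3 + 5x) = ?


Expand and collect like terms; reduce coefficients mod 7:
x^0: 4·3 = 12 ≡ 5 (mod 7)
x^1: 4·5 + 5·3 = 35 ≡ 0 (mod 7)
x^2: 5·5 + 4·3 = 37 ≡ 2 (mod 7)
x^3: 4·5 = 20 ≡ 6 (mod 7)
Result: 5 + 2x^2 + 6x^3

f · g = 5 + 2x^2 + 6x^3


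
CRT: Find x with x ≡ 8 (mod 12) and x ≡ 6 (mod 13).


m₁ = 12, m₂ = 13, gcd = 1, so CRT applies. M = m₁·m₂ = 156
Let M₁ = M/m₁ = 13, M₂ = M/m₂ = 12
Find y₁ ≡ M₁⁻¹ (mod m₁): 13⁻¹ ≡ 1 (mod 12)
Find y₂ ≡ M₂⁻¹ (mod m₂): 12⁻¹ ≡ 12 (mod 13)
x = a₁·M₁·y₁ + a₂·M₂·y₂ = 8·13·1 + 6·12·12 = 968
Reduce mod 156: x ≡ 32
Check: 32 mod 12 = 8 ✓, 32 mod 13 = 6 ✓

x ≡ 32 (mod 156)


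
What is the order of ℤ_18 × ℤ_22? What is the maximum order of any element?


|ℤ_18 × ℤ_22| = 18 × 22 = 396
Max element order = lcm(18,22) = 198
Cyclic? No (gcd=2)

|ℤ_18×ℤ_22| = 396, max element order = 198


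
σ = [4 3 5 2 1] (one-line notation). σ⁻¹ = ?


To find σ⁻¹, swap domain and range:
σ(1) = 4 → σ⁻¹(4) = 1
σ(2) = 3 → σ⁻¹(3) = 2
σ(3) = 5 → σ⁻¹(5) = 3
σ(4) = 2 → σ⁻¹(2) = 4
σ(5) = 1 → σ⁻¹(1) = 5

σ⁻¹ = [5 4 2 1 3]


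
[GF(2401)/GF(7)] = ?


GF(2401) = GF(7^4), so the extension degree is 4

[GF(2401)/GF(7)] = 4


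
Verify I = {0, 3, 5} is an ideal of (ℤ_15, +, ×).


Check ideal conditions for I = {0, 3, 5} in ℤ_15:
(1) I is an additive subgroup? No
(2) For r ∈ ℤ_15 and a ∈ I: r·a ∈ I? No  [counterexample: r=2, a=3, r·a mod 15 = 6 ∉ I]

No, I is not an ideal of ℤ_15


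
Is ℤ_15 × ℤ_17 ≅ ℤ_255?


Comparing ℤ_15 × ℤ_17 and ℤ_255:
gcd(15,17) = 1, so ℤ_15 × ℤ_17 ≅ ℤ_255 (CRT)

Yes, ℤ_15 × ℤ_17 ≅ ℤ_255


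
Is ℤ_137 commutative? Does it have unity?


ℤ_137 is a commutative ring with unity 1; 137 is prime, so ℤ_137 is a field (hence an integral domain)
Commutative: Yes
Integral domain: Yes
Has unity: Yes

ℤ_137: Commutative=Yes, Unity=Yes


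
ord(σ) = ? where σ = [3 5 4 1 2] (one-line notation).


Cycle decomposition: (1 3 4) (2 5)
Cycle lengths: 3, 2
Order = lcm(3, 2) = 6

ord(σ) = 6


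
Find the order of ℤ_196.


ℤ_n has n elements.

|ℤ_196| = 196


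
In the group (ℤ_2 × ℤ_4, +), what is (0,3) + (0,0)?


Operation: componentwise addition mod (2, 4)
(0,3) + (0,0) = ((a₁+b₁) mod 2, (a₂+b₂) mod 4) with a = (0,3), b = (0,0)

(0,3) + (0,0) = (0,3)


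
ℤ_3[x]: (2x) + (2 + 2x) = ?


Add coefficients mod 3:
x^0: 0 + 2 = 2 (mod 3)
x^1: 2 + 2 = 1 (mod 3)
Result: 2 + x

f + g = 2 + x


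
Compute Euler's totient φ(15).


φ(n) = count of k ∈ {1,...,n} with gcd(k,n)=1
Coprimes to 15: {1, 2, 4, 7, 8, 11, 13, 14}
Count: 8

φ(15) = 8


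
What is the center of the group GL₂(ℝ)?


Z(G) = {g ∈ G | gx = xg for all x ∈ G}
Only scalar multiples of the identity commute with all invertible matrices

Z(GL₂(ℝ)) = {aI : a ∈ ℝ, a ≠ 0}


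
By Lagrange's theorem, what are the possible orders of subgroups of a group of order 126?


Lagrange's theorem: |H| divides |G|
|G| = 126
Divisors of 126: 1, 2, 3, 6, 7, 9, 14, 18, 21, 42, 63, 126

Possible subgroup orders: {1, 2, 3, 6, 7, 9, 14, 18, 21, 42, 63, 126}


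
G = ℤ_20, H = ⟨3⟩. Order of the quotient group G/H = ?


|⟨3⟩| = n / gcd(3, 20) = 20 / 1 = 20
H is normal (ℤ_20 is abelian).
|G/H| = |G| / |H| = 20 / 20 = 1

|G/H| = 1


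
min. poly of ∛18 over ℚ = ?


∛18 satisfies x³ - 18 = 0, irreducible over ℚ (no rational root; 18 is not a perfect cube)

Minimal polynomial: x³ - 18


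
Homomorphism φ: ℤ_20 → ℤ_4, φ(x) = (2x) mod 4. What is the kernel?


Kernel = preimage of identity
ker(φ) = {x ∈ ℤ_20 : 2x ≡ 0 (mod 4)}. Since 4 | 20, φ is well-defined. The kernel is the cyclic subgroup ⟨2⟩ of ℤ_20 (order 10), i.e. {0, 2, 4, 6, 8, 10, 12, 14, 16, 18}

ker(φ) = {0, 2, 4, 6, 8, 10, 12, 14, 16, 18}


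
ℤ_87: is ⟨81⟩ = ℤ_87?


g generates ℤ_n iff gcd(g, n) = 1
gcd(81, 87) = 3
Since gcd = 3 ≠ 1, ⟨81⟩ has order 29 < 87, so 81 is not a generator.

No, 81 does not generate ℤ_87


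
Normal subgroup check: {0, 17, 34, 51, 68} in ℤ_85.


H = {0, 17, 34, 51, 68} in ℤ_85
ℤ_85 is abelian; every subgroup of an abelian group is normal

Yes, normal subgroup


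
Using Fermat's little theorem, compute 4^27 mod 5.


Fermat's little theorem: if p is prime and gcd(a,p)=1, then a^(p-1) ≡ 1 (mod p)
p = 5 is prime, gcd(4,5) = 1
Reduce exponent: 27 mod 4 = 3
So 4^27 ≡ 4^3 (mod 5)
4^3 mod 5 = 4

4^27 ≡ 4 (mod 5)


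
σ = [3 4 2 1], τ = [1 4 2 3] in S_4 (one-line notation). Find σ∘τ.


σ∘τ: apply τ first, then σ
1 →τ 1 →σ 3
2 →τ 4 →σ 1
3 →τ 2 →σ 4
4 →τ 3 →σ 2

σ∘τ = [3 1 4 2]


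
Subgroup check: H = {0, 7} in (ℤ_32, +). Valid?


Subgroup test for H = {0, 7} in (ℤ_32, +):
(1) 0 ∈ H? Yes
(2) Closure: for all a,b ∈ H, (a+b) mod 32 ∈ H? No  [counterexample: 7 + 7 = 14 ∉ H]
(3) Inverses: for all a ∈ H, -a mod 32 ∈ H? No

No, H is not a subgroup of ℤ_32


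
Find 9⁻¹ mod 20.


Use the extended Euclidean algorithm to write 1 = 9·s + 20·t; then s mod 20 is the inverse.
Euclidean algorithm:
  9 = 0·20 + 9
  20 = 2·9 + 2
  9 = 4·2 + 1
  2 = 2·1 + 0
gcd(9,20) = 1
Back-substitution gives: 9·(9) + 20·(-4) = 1
So 9⁻¹ ≡ 9 ≡ 9 (mod 20)
Check: 9 × 9 = 81 ≡ 1 (mod 20) ✓

9⁻¹ ≡ 9 (mod 20)


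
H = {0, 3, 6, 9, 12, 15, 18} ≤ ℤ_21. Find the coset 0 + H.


0 + H = {0 + h (mod 21) : h ∈ H}
0+0=0, 0+3=3, 0+6=6, 0+9=9, 0+12=12, 0+15=15, 0+18=18

0 + H = {0, 3, 6, 9, 12, 15, 18}


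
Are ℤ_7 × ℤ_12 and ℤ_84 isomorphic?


Comparing ℤ_7 × ℤ_12 and ℤ_84:
gcd(7,12) = 1, so ℤ_7 × ℤ_12 ≅ ℤ_84 (CRT)

Yes, ℤ_7 × ℤ_12 ≅ ℤ_84


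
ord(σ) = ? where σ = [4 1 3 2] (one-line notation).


Cycle decomposition: (1 4 2)
Cycle lengths: 3
Order = lcm(3) = 3

ord(σ) = 3


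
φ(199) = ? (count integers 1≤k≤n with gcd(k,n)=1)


Factor n: 199 = 199
φ(n) = n · ∏(1 - 1/p) over distinct primes p | n
φ(199) = 199 · (1 - 1/199) = 198

φ(199) = 198


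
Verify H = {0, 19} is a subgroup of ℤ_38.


Subgroup test for H = {0, 19} in (ℤ_38, +):
(1) 0 ∈ H? Yes
(2) Closure: for all a,b ∈ H, (a+b) mod 38 ∈ H? Yes
(3) Inverses: for all a ∈ H, -a mod 38 ∈ H? Yes

Yes, H is a subgroup of ℤ_38


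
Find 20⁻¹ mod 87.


Use the extended Euclidean algorithm to write 1 = 20·s + 87·t; then s mod 87 is the inverse.
Euclidean algorithm:
  20 = 0·87 + 20
  87 = 4·20 + 7
  20 = 2·7 + 6
  7 = 1·6 + 1
  6 = 6·1 + 0
gcd(20,87) = 1
Back-substitution gives: 20·(-13) + 87·(3) = 1
So 20⁻¹ ≡ -13 ≡ 74 (mod 87)
Check: 20 × 74 = 1480 ≡ 1 (mod 87) ✓

20⁻¹ ≡ 74 (mod 87)


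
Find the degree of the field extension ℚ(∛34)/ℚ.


∛34 has minimal polynomial x³ - 34 (irreducible over ℚ since 34 is not a perfect cube)

[ℚ(∛34)/ℚ] = 3


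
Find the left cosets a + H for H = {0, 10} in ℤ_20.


H = {0, 10}, |H| = 2
Number of cosets = |G|/|H| = 20/2 = 10
0 + H = {0, 10}
1 + H = {1, 11}
2 + H = {2, 12}
3 + H = {3, 13}
4 + H = {4, 14}
5 + H = {5, 15}
6 + H = {6, 16}
7 + H = {7, 17}
8 + H = {8, 18}
9 + H = {9, 19}

Cosets: 0+H={0,10}; 1+H={1,11}; 2+H={2,12}; 3+H={3,13}; 4+H={4,14}; 5+H={5,15}; 6+H={6,16}; 7+H={7,17}; 8+H={8,18}; 9+H={9,19}


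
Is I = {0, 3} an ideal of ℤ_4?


Check ideal conditions for I = {0, 3} in ℤ_4:
(1) I is an additive subgroup? No
(2) For r ∈ ℤ_4 and a ∈ I: r·a ∈ I? No  [counterexample: r=2, a=3, r·a mod 4 = 2 ∉ I]

No, I is not an ideal of ℤ_4


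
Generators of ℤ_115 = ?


g generates ℤ_n iff gcd(g,n) = 1
Prime factors of 115: 5, 23
Generators are g ∈ {1,...,114} not divisible by any of these primes.
Generators: {1, 2, 3, 4, 6, 7, 8, 9, 11, 12, 13, 14, 16, 17, 18, 19, 21, 22, 24, 26, 27, 28, 29, 31, 32, 33, 34, 36, 37, 38, 39, 41, 42, 43, 44, 47, 48, 49, 51, 52, 53, 54, 56, 57, 58, 59, 61, 62, 63, 64, 66, 67, 68, 71, 72, 73, 74, 76, 77, 78, 79, 81, 82, 83, 84, 86, 87, 88, 89, 91, 93, 94, 96, 97, 98, 99, 101, 102, 103, 104, 106, 107, 108, 109, 111, 112, 113, 114}
Number of generators = φ(115) = 88

Generators of ℤ_115 = {1, 2, 3, 4, 6, 7, 8, 9, 11, 12, 13, 14, 16, 17, 18, 19, 21, 22, 24, 26, 27, 28, 29, 31, 32, 33, 34, 36, 37, 38, 39, 41, 42, 43, 44, 47, 48, 49, 51, 52, 53, 54, 56, 57, 58, 59, 61, 62, 63, 64, 66, 67, 68, 71, 72, 73, 74, 76, 77, 78, 79, 81, 82, 83, 84, 86, 87, 88, 89, 91, 93, 94, 96, 97, 98, 99, 101, 102, 103, 104, 106, 107, 108, 109, 111, 112, 113, 114}


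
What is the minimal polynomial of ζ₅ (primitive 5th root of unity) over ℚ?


ζ₅ is a root of Φ₅(x) = x⁴ + x³ + x² + x + 1, irreducible over ℚ

Minimal polynomial: x⁴ + x³ + x² + x + 1


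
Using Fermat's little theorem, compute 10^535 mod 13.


Fermat's little theorem: if p is prime and gcd(a,p)=1, then a^(p-1) ≡ 1 (mod p)
p = 13 is prime, gcd(10,13) = 1
Reduce exponent: 535 mod 12 = 7
So 10^535 ≡ 10^7 (mod 13)
10^7 mod 13 = 10

10^535 ≡ 10 (mod 13)


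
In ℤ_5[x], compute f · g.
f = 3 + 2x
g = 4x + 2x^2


Expand and collect like terms; reduce coefficients mod 5:
x^0: 3·0 = 0 ≡ 0 (mod 5)
x^1: 3·4 + 2·0 = 12 ≡ 2 (mod 5)
x^2: 3·2 + 2·4 = 14 ≡ 4 (mod 5)
x^3: 2·2 = 4 ≡ 4 (mod 5)
Result: 2x + 4x^2 + 4x^3

f · g = 2x + 4x^2 + 4x^3


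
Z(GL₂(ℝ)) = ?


Z(G) = {g ∈ G | gx = xg for all x ∈ G}
Only scalar multiples of the identity commute with all invertible matrices

Z(GL₂(ℝ)) = {aI : a ∈ ℝ, a ≠ 0}


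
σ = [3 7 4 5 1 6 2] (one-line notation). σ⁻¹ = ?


To find σ⁻¹, swap domain and range:
σ(1) = 3 → σ⁻¹(3) = 1
σ(2) = 7 → σ⁻¹(7) = 2
σ(3) = 4 → σ⁻¹(4) = 3
σ(4) = 5 → σ⁻¹(5) = 4
σ(5) = 1 → σ⁻¹(1) = 5
σ(6) = 6 → σ⁻¹(6) = 6
σ(7) = 2 → σ⁻¹(2) = 7

σ⁻¹ = [5 7 1 3 4 6 2]


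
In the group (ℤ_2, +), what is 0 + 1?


Operation: addition mod 2
0 + 1 = (a + b) mod 2 with a = 0, b = 1

0 + 1 = 1


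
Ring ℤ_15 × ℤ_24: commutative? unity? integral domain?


Direct product ring; commutative with unity (1,1); but (1,0)·(0,1) = (0,0) gives zero divisors, so not an integral domain
Commutative: Yes
Integral domain: No
Has unity: Yes

ℤ_15 × ℤ_24: Commutative=Yes, Unity=Yes


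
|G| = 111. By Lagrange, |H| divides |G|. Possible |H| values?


Lagrange's theorem: |H| divides |G|
|G| = 111
Divisors of 111: 1, 3, 37, 111

Possible subgroup orders: {1, 3, 37, 111}


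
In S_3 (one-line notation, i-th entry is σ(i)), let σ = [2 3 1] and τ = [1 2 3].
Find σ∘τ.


σ∘τ: apply τ first, then σ
1 →τ 1 →σ 2
2 →τ 2 →σ 3
3 →τ 3 →σ 1

σ∘τ = [2 3 1]


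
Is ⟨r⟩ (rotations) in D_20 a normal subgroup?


H = ⟨r⟩ (rotations) in D_20
The rotation subgroup ⟨r⟩ has index 2 in D_20, so it is normal

Yes, normal subgroup


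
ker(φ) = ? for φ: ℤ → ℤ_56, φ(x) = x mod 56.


Kernel = preimage of identity
ker(φ) = {x ∈ ℤ : x ≡ 0 (mod 56)} = 56ℤ = {0, ±56, ±112, ...}

ker(φ) = 56ℤ


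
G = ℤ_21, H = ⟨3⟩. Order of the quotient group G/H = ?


|⟨3⟩| = n / gcd(3, 21) = 21 / 3 = 7
H is normal (ℤ_21 is abelian).
|G/H| = |G| / |H| = 21 / 7 = 3

|G/H| = 3


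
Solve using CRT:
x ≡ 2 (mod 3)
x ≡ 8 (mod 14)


m₁ = 3, m₂ = 14, gcd = 1, so CRT applies. M = m₁·m₂ = 42
Let M₁ = M/m₁ = 14, M₂ = M/m₂ = 3
Find y₁ ≡ M₁⁻¹ (mod m₁): 14⁻¹ ≡ 2 (mod 3)
Find y₂ ≡ M₂⁻¹ (mod m₂): 3⁻¹ ≡ 5 (mod 14)
x = a₁·M₁·y₁ + a₂·M₂·y₂ = 2·14·2 + 8·3·5 = 176
Reduce mod 42: x ≡ 8
Check: 8 mod 3 = 2 ✓, 8 mod 14 = 8 ✓

x ≡ 8 (mod 42)


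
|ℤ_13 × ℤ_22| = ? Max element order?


|ℤ_13 × ℤ_22| = 13 × 22 = 286
Max element order = lcm(13,22) = 286
Cyclic? Yes (gcd=1)

|ℤ_13×ℤ_22| = 286, max element order = 286


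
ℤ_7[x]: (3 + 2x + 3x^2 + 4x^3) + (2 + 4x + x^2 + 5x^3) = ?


Add coefficients mod 7:
x^0: 3 + 2 = 5 (mod 7)
x^1: 2 + 4 = 6 (mod 7)
x^2: 3 + 1 = 4 (mod 7)
x^3: 4 + 5 = 2 (mod 7)
Result: 5 + 6x + 4x^2 + 2x^3

f + g = 5 + 6x + 4x^2 + 2x^3


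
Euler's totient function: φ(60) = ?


Factor n: 60 = 2^2 × 3 × 5
φ(n) = n · ∏(1 - 1/p) over distinct primes p | n
φ(60) = 60 · (1 - 1/2) · (1 - 1/3) · (1 - 1/5) = 16

φ(60) = 16


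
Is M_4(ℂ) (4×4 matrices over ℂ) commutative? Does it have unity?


Matrix multiplication is non-commutative for n ≥ 2; the identity matrix I is the unity; singular matrices give zero divisors, so not an integral domain
Commutative: No
Integral domain: No
Has unity: Yes

M_4(ℂ) (4×4 matrices over ℂ): Commutative=No, Unity=Yes


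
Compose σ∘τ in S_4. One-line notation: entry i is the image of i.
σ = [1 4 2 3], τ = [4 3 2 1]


σ∘τ: apply τ first, then σ
1 →τ 4 →σ 3
2 →τ 3 →σ 2
3 →τ 2 →σ 4
4 →τ 1 →σ 1

σ∘τ = [3 2 4 1]


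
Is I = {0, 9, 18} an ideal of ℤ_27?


Check ideal conditions for I = {0, 9, 18} in ℤ_27:
(1) I is an additive subgroup? Yes
(2) For r ∈ ℤ_27 and a ∈ I: r·a ∈ I? Yes

Yes, I is an ideal of ℤ_27


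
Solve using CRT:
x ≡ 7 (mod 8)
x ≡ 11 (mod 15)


m₁ = 8, m₂ = 15, gcd = 1, so CRT applies. M = m₁·m₂ = 120
Let M₁ = M/m₁ = 15, M₂ = M/m₂ = 8
Find y₁ ≡ M₁⁻¹ (mod m₁): 15⁻¹ ≡ 7 (mod 8)
Find y₂ ≡ M₂⁻¹ (mod m₂): 8⁻¹ ≡ 2 (mod 15)
x = a₁·M₁·y₁ + a₂·M₂·y₂ = 7·15·7 + 11·8·2 = 911
Reduce mod 120: x ≡ 71
Check: 71 mod 8 = 7 ✓, 71 mod 15 = 11 ✓

x ≡ 71 (mod 120)


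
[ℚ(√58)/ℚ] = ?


√58 has minimal polynomial x² - 58 (irreducible over ℚ since 58 is squarefree)

[ℚ(√58)/ℚ] = 2


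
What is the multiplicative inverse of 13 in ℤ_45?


Use the extended Euclidean algorithm to write 1 = 13·s + 45·t; then s mod 45 is the inverse.
Euclidean algorithm:
  13 = 0·45 + 13
  45 = 3·13 + 6
  13 = 2·6 + 1
  6 = 6·1 + 0
gcd(13,45) = 1
Back-substitution gives: 13·(7) + 45·(-2) = 1
So 13⁻¹ ≡ 7 ≡ 7 (mod 45)
Check: 13 × 7 = 91 ≡ 1 (mod 45) ✓

13⁻¹ ≡ 7 (mod 45)


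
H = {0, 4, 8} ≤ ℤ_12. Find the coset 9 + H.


9 + H = {9 + h (mod 12) : h ∈ H}
9+0=9, 9+4=1, 9+8=5
9 + H = {1, 5, 9} = 1 + H

9 + H = {1, 5, 9}


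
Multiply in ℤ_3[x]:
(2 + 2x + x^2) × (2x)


Expand and collect like terms; reduce coefficients mod 3:
x^0: 2·0 = 0 ≡ 0 (mod 3)
x^1: 2·2 + 2·0 = 4 ≡ 1 (mod 3)
x^2: 2·2 + 1·0 = 4 ≡ 1 (mod 3)
x^3: 1·2 = 2 ≡ 2 (mod 3)
Result: x + x^2 + 2x^3

f · g = x + x^2 + 2x^3


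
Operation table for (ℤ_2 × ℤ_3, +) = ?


Elements: {(0,0), (0,1), (0,2), (1,0), (1,1), (1,2)}
Operation: componentwise addition mod (2, 3)
Entry (a, b) = ((a₁+b₁) mod 2, (a₂+b₂) mod 3)

Cayley table:
      | (0,0) | (0,1) | (0,2) | (1,0) | (1,1) | (1,2)
(0,0) | (0,0) | (0,1) | (0,2) | (1,0) | (1,1) | (1,2)
(0,1) | (0,1) | (0,2) | (0,0) | (1,1) | (1,2) | (1,0)
(0,2) | (0,2) | (0,0) | (0,1) | (1,2) | (1,0) | (1,1)
(1,0) | (1,0) | (1,1) | (1,2) | (0,0) | (0,1) | (0,2)
(1,1) | (1,1) | (1,2) | (1,0) | (0,1) | (0,2) | (0,0)
(1,2) | (1,2) | (1,0) | (1,1) | (0,2) | (0,0) | (0,1)


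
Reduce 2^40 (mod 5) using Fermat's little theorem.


Fermat's little theorem: if p is prime and gcd(a,p)=1, then a^(p-1) ≡ 1 (mod p)
p = 5 is prime, gcd(2,5) = 1
Reduce exponent: 40 mod 4 = 0
So 2^40 ≡ 2^0 (mod 5)
2^0 = 1

2^40 ≡ 1 (mod 5)


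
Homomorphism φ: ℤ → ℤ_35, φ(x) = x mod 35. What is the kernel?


Kernel = preimage of identity
ker(φ) = {x ∈ ℤ : x ≡ 0 (mod 35)} = 35ℤ = {0, ±35, ±70, ...}

ker(φ) = 35ℤ


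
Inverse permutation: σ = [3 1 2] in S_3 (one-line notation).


To find σ⁻¹, swap domain and range:
σ(1) = 3 → σ⁻¹(3) = 1
σ(2) = 1 → σ⁻¹(1) = 2
σ(3) = 2 → σ⁻¹(2) = 3

σ⁻¹ = [2 3 1]


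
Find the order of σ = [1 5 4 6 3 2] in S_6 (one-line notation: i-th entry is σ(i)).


Cycle decomposition: (2 5 3 4 6)
Cycle lengths: 5
Order = lcm(5) = 5

ord(σ) = 5


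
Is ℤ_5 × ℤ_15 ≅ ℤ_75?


Comparing ℤ_5 × ℤ_15 and ℤ_75:
gcd(5,15) = 5 ≠ 1. Max element order in ℤ_5×ℤ_15 is lcm(5,15) = 15 < 75, so it has no element of order 75

No, ℤ_5 × ℤ_15 ≇ ℤ_75


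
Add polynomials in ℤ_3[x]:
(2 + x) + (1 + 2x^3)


Add coefficients mod 3:
x^0: 2 + 1 = 0 (mod 3)
x^1: 1 + 0 = 1 (mod 3)
x^2: 0 + 0 = 0 (mod 3)
x^3: 0 + 2 = 2 (mod 3)
Result: x + 2x^3

f + g = x + 2x^3


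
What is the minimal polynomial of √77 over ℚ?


√77 satisfies x² - 77 = 0, irreducible over ℚ since 77 is squarefree

Minimal polynomial: x² - 77


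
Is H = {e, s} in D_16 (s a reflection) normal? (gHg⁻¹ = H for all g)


H = {e, s} in D_16 (s a reflection)
r·s·r⁻¹ = sr⁻² ≠ s for n ≥ 3, so {e, s} is not closed under conjugation

No, not a normal subgroup


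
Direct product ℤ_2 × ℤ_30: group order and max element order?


|ℤ_2 × ℤ_30| = 2 × 30 = 60
Max element order = lcm(2,30) = 30
Cyclic? No (gcd=2)

|ℤ_2×ℤ_30| = 60, max element order = 30


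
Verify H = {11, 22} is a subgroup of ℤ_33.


Subgroup test for H = {11, 22} in (ℤ_33, +):
(1) 0 ∈ H? No
(2) Closure: for all a,b ∈ H, (a+b) mod 33 ∈ H? No  [counterexample: 11 + 22 = 0 ∉ H]
(3) Inverses: for all a ∈ H, -a mod 33 ∈ H? Yes

No, H is not a subgroup of ℤ_33


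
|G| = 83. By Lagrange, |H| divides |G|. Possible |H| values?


Lagrange's theorem: |H| divides |G|
|G| = 83
Divisors of 83: 1, 83

Possible subgroup orders: {1, 83}


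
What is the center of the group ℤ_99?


Z(G) = {g ∈ G | gx = xg for all x ∈ G}
ℤ_99 is abelian, so Z(G) = G

Z(ℤ_99) = ℤ_99


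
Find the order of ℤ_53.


ℤ_n has n elements.

|ℤ_53| = 53


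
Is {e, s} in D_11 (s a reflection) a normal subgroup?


H = {e, s} in D_11 (s a reflection)
r·s·r⁻¹ = sr⁻² ≠ s for n ≥ 3, so {e, s} is not closed under conjugation

No, not a normal subgroup


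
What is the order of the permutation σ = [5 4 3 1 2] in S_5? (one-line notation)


Cycle decomposition: (1 5 2 4)
Cycle lengths: 4
Order = lcm(4) = 4

ord(σ) = 4


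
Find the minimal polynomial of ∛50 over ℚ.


∛50 satisfies x³ - 50 = 0, irreducible over ℚ (no rational root; 50 is not a perfect cube)

Minimal polynomial: x³ - 50


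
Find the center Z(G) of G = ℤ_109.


Z(G) = {g ∈ G | gx = xg for all x ∈ G}
ℤ_109 is abelian, so Z(G) = G

Z(ℤ_109) = ℤ_109


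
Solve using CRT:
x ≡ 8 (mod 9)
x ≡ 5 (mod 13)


m₁ = 9, m₂ = 13, gcd = 1, so CRT applies. M = m₁·m₂ = 117
Let M₁ = M/m₁ = 13, M₂ = M/m₂ = 9
Find y₁ ≡ M₁⁻¹ (mod m₁): 13⁻¹ ≡ 7 (mod 9)
Find y₂ ≡ M₂⁻¹ (mod m₂): 9⁻¹ ≡ 3 (mod 13)
x = a₁·M₁·y₁ + a₂·M₂·y₂ = 8·13·7 + 5·9·3 = 863
Reduce mod 117: x ≡ 44
Check: 44 mod 9 = 8 ✓, 44 mod 13 = 5 ✓

x ≡ 44 (mod 117)


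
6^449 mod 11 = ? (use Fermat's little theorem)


Fermat's little theorem: if p is prime and gcd(a,p)=1, then a^(p-1) ≡ 1 (mod p)
p = 11 is prime, gcd(6,11) = 1
Reduce exponent: 449 mod 10 = 9
So 6^449 ≡ 6^9 (mod 11)
6^9 mod 11 = 2

6^449 ≡ 2 (mod 11)


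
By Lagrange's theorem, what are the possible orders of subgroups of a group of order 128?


Lagrange's theorem: |H| divides |G|
|G| = 128
Divisors of 128: 1, 2, 4, 8, 16, 32, 64, 128

Possible subgroup orders: {1, 2, 4, 8, 16, 32, 64, 128}


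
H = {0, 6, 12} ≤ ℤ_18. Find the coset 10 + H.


10 + H = {10 + h (mod 18) : h ∈ H}
10+0=10, 10+6=16, 10+12=4
10 + H = {4, 10, 16} = 4 + H

10 + H = {4, 10, 16}


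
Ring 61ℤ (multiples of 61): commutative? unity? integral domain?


61ℤ is a commutative ring under +,× but has no multiplicative identity (1 ∉ 61ℤ); it has no zero divisors, but without unity it is not an integral domain
Commutative: Yes
Integral domain: No
Has unity: No

61ℤ (multiples of 61): Commutative=Yes, Unity=No


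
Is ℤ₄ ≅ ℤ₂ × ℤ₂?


Comparing ℤ₄ and ℤ₂ × ℤ₂:
ℤ₄ has an element of order 4; ℤ₂×ℤ₂ has exponent 2

No, ℤ₄ ≇ ℤ₂ × ℤ₂


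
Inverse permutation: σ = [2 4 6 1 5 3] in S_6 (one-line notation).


To find σ⁻¹, swap domain and range:
σ(1) = 2 → σ⁻¹(2) = 1
σ(2) = 4 → σ⁻¹(4) = 2
σ(3) = 6 → σ⁻¹(6) = 3
σ(4) = 1 → σ⁻¹(1) = 4
σ(5) = 5 → σ⁻¹(5) = 5
σ(6) = 3 → σ⁻¹(3) = 6

σ⁻¹ = [4 1 6 2 5 3]


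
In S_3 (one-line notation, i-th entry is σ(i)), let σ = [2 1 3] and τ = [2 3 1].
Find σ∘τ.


σ∘τ: apply τ first, then σ
1 →τ 2 →σ 1
2 →τ 3 →σ 3
3 →τ 1 →σ 2

σ∘τ = [1 3 2]


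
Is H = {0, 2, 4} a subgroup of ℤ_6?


Subgroup test for H = {0, 2, 4} in (ℤ_6, +):
(1) 0 ∈ H? Yes
(2) Closure: for all a,b ∈ H, (a+b) mod 6 ∈ H? Yes
(3) Inverses: for all a ∈ H, -a mod 6 ∈ H? Yes

Yes, H is a subgroup of ℤ_6


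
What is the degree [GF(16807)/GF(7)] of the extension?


GF(16807) = GF(7^5), so the extension degree is 5

[GF(16807)/GF(7)] = 5


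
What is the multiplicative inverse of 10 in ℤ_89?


Use the extended Euclidean algorithm to write 1 = 10·s + 89·t; then s mod 89 is the inverse.
Euclidean algorithm:
  10 = 0·89 + 10
  89 = 8·10 + 9
  10 = 1·9 + 1
  9 = 9·1 + 0
gcd(10,89) = 1
Back-substitution gives: 10·(9) + 89·(-1) = 1
So 10⁻¹ ≡ 9 ≡ 9 (mod 89)
Check: 10 × 9 = 90 ≡ 1 (mod 89) ✓

10⁻¹ ≡ 9 (mod 89)


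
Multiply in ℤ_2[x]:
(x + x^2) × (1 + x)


Expand and collect like terms; reduce coefficients mod 2:
x^0: 0·1 = 0 ≡ 0 (mod 2)
x^1: 0·1 + 1·1 = 1 ≡ 1 (mod 2)
x^2: 1·1 + 1·1 = 2 ≡ 0 (mod 2)
x^3: 1·1 = 1 ≡ 1 (mod 2)
Result: x + x^3

f · g = x + x^3


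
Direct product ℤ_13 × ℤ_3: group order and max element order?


|ℤ_13 × ℤ_3| = 13 × 3 = 39
Max element order = lcm(13,3) = 39
Cyclic? Yes (gcd=1)

|ℤ_13×ℤ_3| = 39, max element order = 39


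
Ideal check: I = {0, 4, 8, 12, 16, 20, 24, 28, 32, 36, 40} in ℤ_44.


Check ideal conditions for I = {0, 4, 8, 12, 16, 20, 24, 28, 32, 36, 40} in ℤ_44:
(1) I is an additive subgroup? Yes
(2) For r ∈ ℤ_44 and a ∈ I: r·a ∈ I? Yes

Yes, I is an ideal of ℤ_44


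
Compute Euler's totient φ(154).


Factor n: 154 = 2 × 7 × 11
φ(n) = n · ∏(1 - 1/p) over distinct primes p | n
φ(154) = 154 · (1 - 1/2) · (1 - 1/7) · (1 - 1/11) = 60

φ(154) = 60


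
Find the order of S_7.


|S_n| = n! (number of permutations of n symbols)
|S_7| = 7! = 5040

|S_7| = 5040


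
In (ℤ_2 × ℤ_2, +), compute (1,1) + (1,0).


Operation: componentwise addition mod (2, 2)
(1,1) + (1,0) = ((a₁+b₁) mod 2, (a₂+b₂) mod 2) with a = (1,1), b = (1,0)

(1,1) + (1,0) = (0,1)


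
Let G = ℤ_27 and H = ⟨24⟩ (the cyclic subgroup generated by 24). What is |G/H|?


|⟨24⟩| = n / gcd(24, 27) = 27 / 3 = 9
H is normal (ℤ_27 is abelian).
|G/H| = |G| / |H| = 27 / 9 = 3

|G/H| = 3


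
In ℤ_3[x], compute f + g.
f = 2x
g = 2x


Add coefficients mod 3:
x^0: 0 + 0 = 0 (mod 3)
x^1: 2 + 2 = 1 (mod 3)
Result: x

f + g = x


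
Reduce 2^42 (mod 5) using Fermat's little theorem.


Fermat's little theorem: if p is prime and gcd(a,p)=1, then a^(p-1) ≡ 1 (mod p)
p = 5 is prime, gcd(2,5) = 1
Reduce exponent: 42 mod 4 = 2
So 2^42 ≡ 2^2 (mod 5)
2^2 mod 5 = 4

2^42 ≡ 4 (mod 5)


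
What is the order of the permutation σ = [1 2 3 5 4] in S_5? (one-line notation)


Cycle decomposition: (4 5)
Cycle lengths: 2
Order = lcm(2) = 2

ord(σ) = 2


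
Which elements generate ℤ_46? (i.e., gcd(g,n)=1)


g generates ℤ_n iff gcd(g,n) = 1
Prime factors of 46: 2, 23
Generators are g ∈ {1,...,45} not divisible by any of these primes.
Generators: {1, 3, 5, 7, 9, 11, 13, 15, 17, 19, 21, 25, 27, 29, 31, 33, 35, 37, 39, 41, 43, 45}
Number of generators = φ(46) = 22

Generators of ℤ_46 = {1, 3, 5, 7, 9, 11, 13, 15, 17, 19, 21, 25, 27, 29, 31, 33, 35, 37, 39, 41, 43, 45}


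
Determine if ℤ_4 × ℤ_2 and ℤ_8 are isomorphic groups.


Comparing ℤ_4 × ℤ_2 and ℤ_8:
gcd(4,2) = 2 ≠ 1. Max element order in ℤ_4×ℤ_2 is lcm(4,2) = 4 < 8, so it has no element of order 8

No, ℤ_4 × ℤ_2 ≇ ℤ_8


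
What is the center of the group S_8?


Z(G) = {g ∈ G | gx = xg for all x ∈ G}
S_n is non-abelian for n ≥ 3; Z(S_8) is trivial

Z(S_8) = {e}


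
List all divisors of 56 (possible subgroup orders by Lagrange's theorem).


Lagrange's theorem: |H| divides |G|
|G| = 56
Divisors of 56: 1, 2, 4, 7, 8, 14, 28, 56

Possible subgroup orders: {1, 2, 4, 7, 8, 14, 28, 56}


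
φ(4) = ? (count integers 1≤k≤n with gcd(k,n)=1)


φ(n) = count of k ∈ {1,...,n} with gcd(k,n)=1
Coprimes to 4: {1, 3}
Count: 2

φ(4) = 2


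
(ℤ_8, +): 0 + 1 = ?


Operation: addition mod 8
0 + 1 = (a + b) mod 8 with a = 0, b = 1

0 + 1 = 1


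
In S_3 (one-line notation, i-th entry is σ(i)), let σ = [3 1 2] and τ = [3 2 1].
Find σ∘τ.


σ∘τ: apply τ first, then σ
1 →τ 3 →σ 2
2 →τ 2 →σ 1
3 →τ 1 →σ 3

σ∘τ = [2 1 3]


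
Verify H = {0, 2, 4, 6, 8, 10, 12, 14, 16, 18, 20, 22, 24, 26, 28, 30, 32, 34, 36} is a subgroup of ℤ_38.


Subgroup test for H = {0, 2, 4, 6, 8, 10, 12, 14, 16, 18, 20, 22, 24, 26, 28, 30, 32, 34, 36} in (ℤ_38, +):
(1) 0 ∈ H? Yes
(2) Closure: for all a,b ∈ H, (a+b) mod 38 ∈ H? Yes
(3) Inverses: for all a ∈ H, -a mod 38 ∈ H? Yes

Yes, H is a subgroup of ℤ_38
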